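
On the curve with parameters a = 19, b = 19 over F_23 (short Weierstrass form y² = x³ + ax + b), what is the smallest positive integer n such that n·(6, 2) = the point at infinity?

5

2P: tangent at (6, 2): λ = (3·6² + 19)/(2·2) ≡ 12/4. 4⁻¹ ≡ 6 (mod 23), so λ ≡ 12·6 ≡ 3.
  x = λ² - 6 - 6 = 9 - 12 ≡ 20; y = λ·(6 - 20) - 2 ≡ 2. → (20, 2)
3P: (20, 2) + (6, 2). λ = (2 - 2)/(6 - 20) ≡ 0/9 mod 23. 9⁻¹ ≡ 18 (mod 23), so λ ≡ 0.
  x = λ² - 20 - 6 = 0 - 26 ≡ 20; y = λ·(20 - 20) - 2 ≡ 21. → (20, 21)
4P: (20, 21) + (6, 2). λ = (2 - 21)/(6 - 20) ≡ 4/9 mod 23. 9⁻¹ ≡ 18 (mod 23), so λ ≡ 3.
  x = λ² - 20 - 6 = 9 - 26 ≡ 6; y = λ·(20 - 6) - 21 ≡ 21. → (6, 21)
5P: (6, 21) + (6, 2): same x and y₁ ≡ -y₂, so the sum is the point at infinity.
5P = the point at infinity, so the order is 5.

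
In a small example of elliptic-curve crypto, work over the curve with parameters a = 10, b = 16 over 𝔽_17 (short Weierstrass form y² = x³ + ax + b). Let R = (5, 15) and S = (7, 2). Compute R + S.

(9, 11)

(5, 15) + (7, 2). λ = (2 - 15)/(7 - 5) ≡ 4/2 mod 17. 2⁻¹ ≡ 9 (mod 17), so λ ≡ 2.
  x = λ² - 5 - 7 = 4 - 12 ≡ 9; y = λ·(5 - 9) - 15 ≡ 11. → (9, 11)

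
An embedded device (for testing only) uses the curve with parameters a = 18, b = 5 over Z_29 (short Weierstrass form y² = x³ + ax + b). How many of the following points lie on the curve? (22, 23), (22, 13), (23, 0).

1

(22, 23): 23² ≡ 7, rhs ≡ 0 → off.
(22, 13): 13² ≡ 24, rhs ≡ 0 → off.
(23, 0): 0² ≡ 0, rhs ≡ 0 → on.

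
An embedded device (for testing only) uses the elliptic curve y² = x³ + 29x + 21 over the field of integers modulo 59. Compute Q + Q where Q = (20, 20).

tangent at (20, 20): λ = (3·20² + 29)/(2·20) ≡ 49/40. 40⁻¹ ≡ 31 (mod 59), so λ ≡ 49·31 ≡ 44.
  x = λ² - 20 - 20 = 1936 - 40 ≡ 8; y = λ·(20 - 8) - 20 ≡ 36. → (8, 36)

(8, 36)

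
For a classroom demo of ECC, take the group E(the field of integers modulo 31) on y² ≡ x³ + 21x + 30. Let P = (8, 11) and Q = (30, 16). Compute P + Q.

(8, 11) + (30, 16). λ = (16 - 11)/(30 - 8) ≡ 5/22 mod 31. 22⁻¹ ≡ 24 (mod 31) since 22·24 = 528 ≡ 1, so λ ≡ 27.
  x = λ² - 8 - 30 = 729 - 38 ≡ 9; y = λ·(8 - 9) - 11 ≡ 24. → (9, 24)

(9, 24)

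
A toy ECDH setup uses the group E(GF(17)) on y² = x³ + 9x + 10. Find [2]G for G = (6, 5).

tangent at (6, 5): λ = (3·6² + 9)/(2·5) ≡ 15/10. 10⁻¹ ≡ 12 (mod 17), so λ ≡ 15·12 ≡ 10.
  x = λ² - 6 - 6 = 100 - 12 ≡ 3; y = λ·(6 - 3) - 5 ≡ 8. → (3, 8)

(3, 8)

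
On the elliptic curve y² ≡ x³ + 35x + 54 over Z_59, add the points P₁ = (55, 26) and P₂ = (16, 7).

(55, 26) + (16, 7). λ = (7 - 26)/(16 - 55) ≡ 40/20 mod 59. 20⁻¹ ≡ 3 (mod 59), so λ ≡ 2.
  x = λ² - 55 - 16 = 4 - 71 ≡ 51; y = λ·(55 - 51) - 26 ≡ 41. → (51, 41)

(51, 41)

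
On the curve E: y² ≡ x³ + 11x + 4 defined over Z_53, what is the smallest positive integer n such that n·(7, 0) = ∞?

2P: (7, 0) + (7, 0): same x and y₁ ≡ -y₂, so the sum is ∞.
2P = ∞, so the order is 2.

2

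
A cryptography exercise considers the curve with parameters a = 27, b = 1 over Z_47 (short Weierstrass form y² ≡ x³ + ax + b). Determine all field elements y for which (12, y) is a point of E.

19, 28

x³ + 27x + 1 = 2053 ≡ 32 (mod 47).
Square roots of 32 mod 47: 19 and 28 (since 19² = 361 ≡ 32).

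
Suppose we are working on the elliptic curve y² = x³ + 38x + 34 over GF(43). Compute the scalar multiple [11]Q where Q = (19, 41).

(19, 2)

Repeated addition: build up to 11Q.
2Q: tangent at (19, 41): λ = (3·19² + 38)/(2·41) ≡ 3/39. 39⁻¹ ≡ 32 (mod 43), so λ ≡ 3·32 ≡ 10.
  x = λ² - 19 - 19 = 100 - 38 ≡ 19; y = λ·(19 - 19) - 41 ≡ 2. → (19, 2)
3Q: (19, 2) + (19, 41): same x and y₁ ≡ -y₂, so the sum is ∞.
4Q: ∞ + (19, 41) = (19, 41) (identity).
5Q: tangent at (19, 41): λ = (3·19² + 38)/(2·41) ≡ 3/39. 39⁻¹ ≡ 32 (mod 43) since 39·32 = 1248 ≡ 1, so λ ≡ 3·32 ≡ 10.
  x = λ² - 19 - 19 = 100 - 38 ≡ 19; y = λ·(19 - 19) - 41 ≡ 2. → (19, 2)
6Q: (19, 2) + (19, 41): same x and y₁ ≡ -y₂, so the sum is ∞.
7Q: ∞ + (19, 41) = (19, 41) (identity).
8Q: tangent at (19, 41): λ = (3·19² + 38)/(2·41) ≡ 3/39. 39⁻¹ ≡ 32 (mod 43), so λ ≡ 3·32 ≡ 10.
  x = λ² - 19 - 19 = 100 - 38 ≡ 19; y = λ·(19 - 19) - 41 ≡ 2. → (19, 2)
9Q: (19, 2) + (19, 41): same x and y₁ ≡ -y₂, so the sum is ∞.
10Q: ∞ + (19, 41) = (19, 41) (identity).
11Q: tangent at (19, 41): λ = (3·19² + 38)/(2·41) ≡ 3/39. 39⁻¹ ≡ 32 (mod 43), so λ ≡ 3·32 ≡ 10.
  x = λ² - 19 - 19 = 100 - 38 ≡ 19; y = λ·(19 - 19) - 41 ≡ 2. → (19, 2)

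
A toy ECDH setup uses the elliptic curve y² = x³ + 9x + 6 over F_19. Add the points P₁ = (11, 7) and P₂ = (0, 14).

(15, 18)

(11, 7) + (0, 14). λ = (14 - 7)/(0 - 11) ≡ 7/8 mod 19. 8⁻¹ ≡ 12 (mod 19) since 8·12 = 96 ≡ 1, so λ ≡ 8.
  x = λ² - 11 - 0 = 64 - 11 ≡ 15; y = λ·(11 - 15) - 7 ≡ 18. → (15, 18)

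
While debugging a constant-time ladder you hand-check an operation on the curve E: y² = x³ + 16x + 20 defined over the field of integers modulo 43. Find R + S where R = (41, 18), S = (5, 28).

(41, 18) + (5, 28). λ = (28 - 18)/(5 - 41) ≡ 10/7 mod 43. 7⁻¹ ≡ 37 (mod 43), so λ ≡ 26.
  x = λ² - 41 - 5 = 676 - 46 ≡ 28; y = λ·(41 - 28) - 18 ≡ 19. → (28, 19)

(28, 19)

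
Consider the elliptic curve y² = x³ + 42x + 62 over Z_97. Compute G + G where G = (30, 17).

(1, 28)

tangent at (30, 17): λ = (3·30² + 42)/(2·17) ≡ 26/34. 34⁻¹ ≡ 20 (mod 97) since 34·20 = 680 ≡ 1, so λ ≡ 26·20 ≡ 35.
  x = λ² - 30 - 30 = 1225 - 60 ≡ 1; y = λ·(30 - 1) - 17 ≡ 28. → (1, 28)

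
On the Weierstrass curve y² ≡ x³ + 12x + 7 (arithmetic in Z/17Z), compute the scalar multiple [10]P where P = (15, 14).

(3, 11)

Repeated addition: build up to 10P.
2P: tangent at (15, 14): λ = (3·15² + 12)/(2·14) ≡ 7/11. 11⁻¹ ≡ 14 (mod 17), so λ ≡ 7·14 ≡ 13.
  x = λ² - 15 - 15 = 169 - 30 ≡ 3; y = λ·(15 - 3) - 14 ≡ 6. → (3, 6)
3P: (3, 6) + (15, 14). λ = (14 - 6)/(15 - 3) ≡ 8/12 mod 17. 12⁻¹ ≡ 10 (mod 17), so λ ≡ 12.
  x = λ² - 3 - 15 = 144 - 18 ≡ 7; y = λ·(3 - 7) - 6 ≡ 14. → (7, 14)
4P: (7, 14) + (15, 14). λ = (14 - 14)/(15 - 7) ≡ 0/8 mod 17. 8⁻¹ ≡ 15 (mod 17), so λ ≡ 0.
  x = λ² - 7 - 15 = 0 - 22 ≡ 12; y = λ·(7 - 12) - 14 ≡ 3. → (12, 3)
5P: (12, 3) + (15, 14). λ = (14 - 3)/(15 - 12) ≡ 11/3 mod 17. 3⁻¹ ≡ 6 (mod 17) since 3·6 = 18 ≡ 1, so λ ≡ 15.
  x = λ² - 12 - 15 = 225 - 27 ≡ 11; y = λ·(12 - 11) - 3 ≡ 12. → (11, 12)
6P: (11, 12) + (15, 14). λ = (14 - 12)/(15 - 11) ≡ 2/4 mod 17. 4⁻¹ ≡ 13 (mod 17), so λ ≡ 9.
  x = λ² - 11 - 15 = 81 - 26 ≡ 4; y = λ·(11 - 4) - 12 ≡ 0. → (4, 0)
7P: (4, 0) + (15, 14). λ = (14 - 0)/(15 - 4) ≡ 14/11 mod 17. 11⁻¹ ≡ 14 (mod 17) since 11·14 = 154 ≡ 1, so λ ≡ 9.
  x = λ² - 4 - 15 = 81 - 19 ≡ 11; y = λ·(4 - 11) - 0 ≡ 5. → (11, 5)
8P: (11, 5) + (15, 14). λ = (14 - 5)/(15 - 11) ≡ 9/4 mod 17. 4⁻¹ ≡ 13 (mod 17), so λ ≡ 15.
  x = λ² - 11 - 15 = 225 - 26 ≡ 12; y = λ·(11 - 12) - 5 ≡ 14. → (12, 14)
9P: (12, 14) + (15, 14). λ = (14 - 14)/(15 - 12) ≡ 0/3 mod 17. 3⁻¹ ≡ 6 (mod 17), so λ ≡ 0.
  x = λ² - 12 - 15 = 0 - 27 ≡ 7; y = λ·(12 - 7) - 14 ≡ 3. → (7, 3)
10P: (7, 3) + (15, 14). λ = (14 - 3)/(15 - 7) ≡ 11/8 mod 17. 8⁻¹ ≡ 15 (mod 17), so λ ≡ 12.
  x = λ² - 7 - 15 = 144 - 22 ≡ 3; y = λ·(7 - 3) - 3 ≡ 11. → (3, 11)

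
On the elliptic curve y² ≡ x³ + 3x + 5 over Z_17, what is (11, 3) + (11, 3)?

(10, 7)

tangent at (11, 3): λ = (3·11² + 3)/(2·3) ≡ 9/6. 6⁻¹ ≡ 3 (mod 17) since 6·3 = 18 ≡ 1, so λ ≡ 9·3 ≡ 10.
  x = λ² - 11 - 11 = 100 - 22 ≡ 10; y = λ·(11 - 10) - 3 ≡ 7. → (10, 7)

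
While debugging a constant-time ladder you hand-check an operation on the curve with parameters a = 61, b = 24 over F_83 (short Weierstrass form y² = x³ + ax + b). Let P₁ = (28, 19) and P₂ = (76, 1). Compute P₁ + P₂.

(79, 52)

(28, 19) + (76, 1). λ = (1 - 19)/(76 - 28) ≡ 65/48 mod 83. 48⁻¹ ≡ 64 (mod 83), so λ ≡ 10.
  x = λ² - 28 - 76 = 100 - 104 ≡ 79; y = λ·(28 - 79) - 19 ≡ 52. → (79, 52)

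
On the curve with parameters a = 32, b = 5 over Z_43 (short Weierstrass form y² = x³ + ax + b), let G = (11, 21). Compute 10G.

Double-and-add on 10 = (1010)₂. Start with G = (11, 21) for the leading 1-bit.
double: tangent at (11, 21): λ = (3·11² + 32)/(2·21) ≡ 8/42. 42⁻¹ ≡ 42 (mod 43), so λ ≡ 8·42 ≡ 35.
  x = λ² - 11 - 11 = 1225 - 22 ≡ 42; y = λ·(11 - 42) - 21 ≡ 12. → (42, 12)
double: tangent at (42, 12): λ = (3·42² + 32)/(2·12) ≡ 35/24. 24⁻¹ ≡ 9 (mod 43), so λ ≡ 35·9 ≡ 14.
  x = λ² - 42 - 42 = 196 - 84 ≡ 26; y = λ·(42 - 26) - 12 ≡ 40. → (26, 40)
add G: (26, 40) + (11, 21). λ = (21 - 40)/(11 - 26) ≡ 24/28 mod 43. 28⁻¹ ≡ 20 (mod 43), so λ ≡ 7.
  x = λ² - 26 - 11 = 49 - 37 ≡ 12; y = λ·(26 - 12) - 40 ≡ 15. → (12, 15)
double: tangent at (12, 15): λ = (3·12² + 32)/(2·15) ≡ 34/30. 30⁻¹ ≡ 33 (mod 43), so λ ≡ 34·33 ≡ 4.
  x = λ² - 12 - 12 = 16 - 24 ≡ 35; y = λ·(12 - 35) - 15 ≡ 22. → (35, 22)

(35, 22)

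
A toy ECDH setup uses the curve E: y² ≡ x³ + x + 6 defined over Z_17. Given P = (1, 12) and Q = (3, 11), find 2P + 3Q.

First 2P:
Repeated addition: build up to 2P.
2P: tangent at (1, 12): λ = (3·1² + 1)/(2·12) ≡ 4/7. 7⁻¹ ≡ 5 (mod 17) since 7·5 = 35 ≡ 1, so λ ≡ 4·5 ≡ 3.
  x = λ² - 1 - 1 = 9 - 2 ≡ 7; y = λ·(1 - 7) - 12 ≡ 4. → (7, 4)
2P = (7, 4).
Next 3Q:
Repeated addition: build up to 3Q.
2Q: tangent at (3, 11): λ = (3·3² + 1)/(2·11) ≡ 11/5. 5⁻¹ ≡ 7 (mod 17) since 5·7 = 35 ≡ 1, so λ ≡ 11·7 ≡ 9.
  x = λ² - 3 - 3 = 81 - 6 ≡ 7; y = λ·(3 - 7) - 11 ≡ 4. → (7, 4)
3Q: (7, 4) + (3, 11). λ = (11 - 4)/(3 - 7) ≡ 7/13 mod 17. 13⁻¹ ≡ 4 (mod 17), so λ ≡ 11.
  x = λ² - 7 - 3 = 121 - 10 ≡ 9; y = λ·(7 - 9) - 4 ≡ 8. → (9, 8)
3Q = (9, 8).
Finally 2P + 3Q:
(7, 4) + (9, 8). λ = (8 - 4)/(9 - 7) ≡ 4/2 mod 17. 2⁻¹ ≡ 9 (mod 17), so λ ≡ 2.
  x = λ² - 7 - 9 = 4 - 16 ≡ 5; y = λ·(7 - 5) - 4 ≡ 0. → (5, 0)

(5, 0)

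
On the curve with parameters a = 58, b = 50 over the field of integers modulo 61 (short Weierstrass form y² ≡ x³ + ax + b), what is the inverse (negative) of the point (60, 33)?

-(60, 33) = (60, -33 mod 61) = (60, 28).

(60, 28)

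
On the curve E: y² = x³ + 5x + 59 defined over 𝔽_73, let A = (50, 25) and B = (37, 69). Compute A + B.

(67, 55)

(50, 25) + (37, 69). λ = (69 - 25)/(37 - 50) ≡ 44/60 mod 73. 60⁻¹ ≡ 28 (mod 73), so λ ≡ 64.
  x = λ² - 50 - 37 = 4096 - 87 ≡ 67; y = λ·(50 - 67) - 25 ≡ 55. → (67, 55)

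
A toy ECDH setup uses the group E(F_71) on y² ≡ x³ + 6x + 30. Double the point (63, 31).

(3, 69)

tangent at (63, 31): λ = (3·63² + 6)/(2·31) ≡ 56/62. 62⁻¹ ≡ 63 (mod 71) since 62·63 = 3906 ≡ 1, so λ ≡ 56·63 ≡ 49.
  x = λ² - 63 - 63 = 2401 - 126 ≡ 3; y = λ·(63 - 3) - 31 ≡ 69. → (3, 69)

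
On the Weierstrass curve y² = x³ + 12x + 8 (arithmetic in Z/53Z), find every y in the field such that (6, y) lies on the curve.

none

x³ + 12x + 8 = 296 ≡ 31 (mod 53).
31 is a non-residue mod 53; no y exists.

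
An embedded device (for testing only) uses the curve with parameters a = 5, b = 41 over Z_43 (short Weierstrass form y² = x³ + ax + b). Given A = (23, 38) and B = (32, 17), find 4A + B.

(0, 27)

First 4A:
Double-and-add on 4 = (100)₂. Start with A = (23, 38) for the leading 1-bit.
double: tangent at (23, 38): λ = (3·23² + 5)/(2·38) ≡ 1/33. 33⁻¹ ≡ 30 (mod 43) since 33·30 = 990 ≡ 1, so λ ≡ 1·30 ≡ 30.
  x = λ² - 23 - 23 = 900 - 46 ≡ 37; y = λ·(23 - 37) - 38 ≡ 15. → (37, 15)
double: tangent at (37, 15): λ = (3·37² + 5)/(2·15) ≡ 27/30. 30⁻¹ ≡ 33 (mod 43), so λ ≡ 27·33 ≡ 31.
  x = λ² - 37 - 37 = 961 - 74 ≡ 27; y = λ·(37 - 27) - 15 ≡ 37. → (27, 37)
4A = (27, 37).
Finally 4A + B:
(27, 37) + (32, 17). λ = (17 - 37)/(32 - 27) ≡ 23/5 mod 43. 5⁻¹ ≡ 26 (mod 43), so λ ≡ 39.
  x = λ² - 27 - 32 = 1521 - 59 ≡ 0; y = λ·(27 - 0) - 37 ≡ 27. → (0, 27)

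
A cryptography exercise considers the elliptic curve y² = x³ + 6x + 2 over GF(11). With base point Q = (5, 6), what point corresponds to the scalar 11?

(3, 5)

Repeated addition: build up to 11Q.
2Q: tangent at (5, 6): λ = (3·5² + 6)/(2·6) ≡ 4/1. 1⁻¹ ≡ 1 (mod 11), so λ ≡ 4·1 ≡ 4.
  x = λ² - 5 - 5 = 16 - 10 ≡ 6; y = λ·(5 - 6) - 6 ≡ 1. → (6, 1)
3Q: (6, 1) + (5, 6). λ = (6 - 1)/(5 - 6) ≡ 5/10 mod 11. 10⁻¹ ≡ 10 (mod 11) since 10·10 = 100 ≡ 1, so λ ≡ 6.
  x = λ² - 6 - 5 = 36 - 11 ≡ 3; y = λ·(6 - 3) - 1 ≡ 6. → (3, 6)
4Q: (3, 6) + (5, 6). λ = (6 - 6)/(5 - 3) ≡ 0/2 mod 11. 2⁻¹ ≡ 6 (mod 11), so λ ≡ 0.
  x = λ² - 3 - 5 = 0 - 8 ≡ 3; y = λ·(3 - 3) - 6 ≡ 5. → (3, 5)
5Q: (3, 5) + (5, 6). λ = (6 - 5)/(5 - 3) ≡ 1/2 mod 11. 2⁻¹ ≡ 6 (mod 11), so λ ≡ 6.
  x = λ² - 3 - 5 = 36 - 8 ≡ 6; y = λ·(3 - 6) - 5 ≡ 10. → (6, 10)
6Q: (6, 10) + (5, 6). λ = (6 - 10)/(5 - 6) ≡ 7/10 mod 11. 10⁻¹ ≡ 10 (mod 11) since 10·10 = 100 ≡ 1, so λ ≡ 4.
  x = λ² - 6 - 5 = 16 - 11 ≡ 5; y = λ·(6 - 5) - 10 ≡ 5. → (5, 5)
7Q: (5, 5) + (5, 6): same x and y₁ ≡ -y₂, so the sum is O.
8Q: O + (5, 6) = (5, 6) (identity).
9Q: tangent at (5, 6): λ = (3·5² + 6)/(2·6) ≡ 4/1. 1⁻¹ ≡ 1 (mod 11) since 1·1 = 1 ≡ 1, so λ ≡ 4·1 ≡ 4.
  x = λ² - 5 - 5 = 16 - 10 ≡ 6; y = λ·(5 - 6) - 6 ≡ 1. → (6, 1)
10Q: (6, 1) + (5, 6). λ = (6 - 1)/(5 - 6) ≡ 5/10 mod 11. 10⁻¹ ≡ 10 (mod 11) since 10·10 = 100 ≡ 1, so λ ≡ 6.
  x = λ² - 6 - 5 = 36 - 11 ≡ 3; y = λ·(6 - 3) - 1 ≡ 6. → (3, 6)
11Q: (3, 6) + (5, 6). λ = (6 - 6)/(5 - 3) ≡ 0/2 mod 11. 2⁻¹ ≡ 6 (mod 11) since 2·6 = 12 ≡ 1, so λ ≡ 0.
  x = λ² - 3 - 5 = 0 - 8 ≡ 3; y = λ·(3 - 3) - 6 ≡ 5. → (3, 5)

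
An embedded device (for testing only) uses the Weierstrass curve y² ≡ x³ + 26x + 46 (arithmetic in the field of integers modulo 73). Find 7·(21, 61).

(45, 19)

Write G = (21, 61).
Double-and-add on 7 = (111)₂. Start with G = (21, 61) for the leading 1-bit.
double: tangent at (21, 61): λ = (3·21² + 26)/(2·61) ≡ 35/49. 49⁻¹ ≡ 3 (mod 73) since 49·3 = 147 ≡ 1, so λ ≡ 35·3 ≡ 32.
  x = λ² - 21 - 21 = 1024 - 42 ≡ 33; y = λ·(21 - 33) - 61 ≡ 66. → (33, 66)
add G: (33, 66) + (21, 61). λ = (61 - 66)/(21 - 33) ≡ 68/61 mod 73. 61⁻¹ ≡ 6 (mod 73), so λ ≡ 43.
  x = λ² - 33 - 21 = 1849 - 54 ≡ 43; y = λ·(33 - 43) - 66 ≡ 15. → (43, 15)
double: tangent at (43, 15): λ = (3·43² + 26)/(2·15) ≡ 25/30. 30⁻¹ ≡ 56 (mod 73), so λ ≡ 25·56 ≡ 13.
  x = λ² - 43 - 43 = 169 - 86 ≡ 10; y = λ·(43 - 10) - 15 ≡ 49. → (10, 49)
add G: (10, 49) + (21, 61). λ = (61 - 49)/(21 - 10) ≡ 12/11 mod 73. 11⁻¹ ≡ 20 (mod 73), so λ ≡ 21.
  x = λ² - 10 - 21 = 441 - 31 ≡ 45; y = λ·(10 - 45) - 49 ≡ 19. → (45, 19)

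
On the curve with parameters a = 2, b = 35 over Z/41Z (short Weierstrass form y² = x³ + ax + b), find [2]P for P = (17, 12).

(39, 8)

tangent at (17, 12): λ = (3·17² + 2)/(2·12) ≡ 8/24. 24⁻¹ ≡ 12 (mod 41), so λ ≡ 8·12 ≡ 14.
  x = λ² - 17 - 17 = 196 - 34 ≡ 39; y = λ·(17 - 39) - 12 ≡ 8. → (39, 8)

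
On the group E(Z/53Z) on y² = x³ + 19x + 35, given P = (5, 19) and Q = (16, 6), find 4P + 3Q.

First 4P:
Repeated addition: build up to 4P.
2P: tangent at (5, 19): λ = (3·5² + 19)/(2·19) ≡ 41/38. 38⁻¹ ≡ 7 (mod 53), so λ ≡ 41·7 ≡ 22.
  x = λ² - 5 - 5 = 484 - 10 ≡ 50; y = λ·(5 - 50) - 19 ≡ 51. → (50, 51)
3P: (50, 51) + (5, 19). λ = (19 - 51)/(5 - 50) ≡ 21/8 mod 53. 8⁻¹ ≡ 20 (mod 53), so λ ≡ 49.
  x = λ² - 50 - 5 = 2401 - 55 ≡ 14; y = λ·(50 - 14) - 51 ≡ 17. → (14, 17)
4P: (14, 17) + (5, 19). λ = (19 - 17)/(5 - 14) ≡ 2/44 mod 53. 44⁻¹ ≡ 47 (mod 53), so λ ≡ 41.
  x = λ² - 14 - 5 = 1681 - 19 ≡ 19; y = λ·(14 - 19) - 17 ≡ 43. → (19, 43)
4P = (19, 43).
Next 3Q:
Repeated addition: build up to 3Q.
2Q: tangent at (16, 6): λ = (3·16² + 19)/(2·6) ≡ 45/12. 12⁻¹ ≡ 31 (mod 53), so λ ≡ 45·31 ≡ 17.
  x = λ² - 16 - 16 = 289 - 32 ≡ 45; y = λ·(16 - 45) - 6 ≡ 31. → (45, 31)
3Q: (45, 31) + (16, 6). λ = (6 - 31)/(16 - 45) ≡ 28/24 mod 53. 24⁻¹ ≡ 42 (mod 53) since 24·42 = 1008 ≡ 1, so λ ≡ 10.
  x = λ² - 45 - 16 = 100 - 61 ≡ 39; y = λ·(45 - 39) - 31 ≡ 29. → (39, 29)
3Q = (39, 29).
Finally 4P + 3Q:
(19, 43) + (39, 29). λ = (29 - 43)/(39 - 19) ≡ 39/20 mod 53. 20⁻¹ ≡ 8 (mod 53), so λ ≡ 47.
  x = λ² - 19 - 39 = 2209 - 58 ≡ 31; y = λ·(19 - 31) - 43 ≡ 29. → (31, 29)

(31, 29)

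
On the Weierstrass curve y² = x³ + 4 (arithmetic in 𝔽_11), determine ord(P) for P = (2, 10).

2P: tangent at (2, 10): λ = (3·2² + 0)/(2·10) ≡ 1/9. 9⁻¹ ≡ 5 (mod 11), so λ ≡ 1·5 ≡ 5.
  x = λ² - 2 - 2 = 25 - 4 ≡ 10; y = λ·(2 - 10) - 10 ≡ 5. → (10, 5)
3P: (10, 5) + (2, 10). λ = (10 - 5)/(2 - 10) ≡ 5/3 mod 11. 3⁻¹ ≡ 4 (mod 11) since 3·4 = 12 ≡ 1, so λ ≡ 9.
  x = λ² - 10 - 2 = 81 - 12 ≡ 3; y = λ·(10 - 3) - 5 ≡ 3. → (3, 3)
4P: (3, 3) + (2, 10). λ = (10 - 3)/(2 - 3) ≡ 7/10 mod 11. 10⁻¹ ≡ 10 (mod 11), so λ ≡ 4.
  x = λ² - 3 - 2 = 16 - 5 ≡ 0; y = λ·(3 - 0) - 3 ≡ 9. → (0, 9)
5P: (0, 9) + (2, 10). λ = (10 - 9)/(2 - 0) ≡ 1/2 mod 11. 2⁻¹ ≡ 6 (mod 11) since 2·6 = 12 ≡ 1, so λ ≡ 6.
  x = λ² - 0 - 2 = 36 - 2 ≡ 1; y = λ·(0 - 1) - 9 ≡ 7. → (1, 7)
6P: (1, 7) + (2, 10). λ = (10 - 7)/(2 - 1) ≡ 3/1 mod 11. 1⁻¹ ≡ 1 (mod 11) since 1·1 = 1 ≡ 1, so λ ≡ 3.
  x = λ² - 1 - 2 = 9 - 3 ≡ 6; y = λ·(1 - 6) - 7 ≡ 0. → (6, 0)
7P: (6, 0) + (2, 10). λ = (10 - 0)/(2 - 6) ≡ 10/7 mod 11. 7⁻¹ ≡ 8 (mod 11), so λ ≡ 3.
  x = λ² - 6 - 2 = 9 - 8 ≡ 1; y = λ·(6 - 1) - 0 ≡ 4. → (1, 4)
8P: (1, 4) + (2, 10). λ = (10 - 4)/(2 - 1) ≡ 6/1 mod 11. 1⁻¹ ≡ 1 (mod 11), so λ ≡ 6.
  x = λ² - 1 - 2 = 36 - 3 ≡ 0; y = λ·(1 - 0) - 4 ≡ 2. → (0, 2)
9P: (0, 2) + (2, 10). λ = (10 - 2)/(2 - 0) ≡ 8/2 mod 11. 2⁻¹ ≡ 6 (mod 11) since 2·6 = 12 ≡ 1, so λ ≡ 4.
  x = λ² - 0 - 2 = 16 - 2 ≡ 3; y = λ·(0 - 3) - 2 ≡ 8. → (3, 8)
10P: (3, 8) + (2, 10). λ = (10 - 8)/(2 - 3) ≡ 2/10 mod 11. 10⁻¹ ≡ 10 (mod 11), so λ ≡ 9.
  x = λ² - 3 - 2 = 81 - 5 ≡ 10; y = λ·(3 - 10) - 8 ≡ 6. → (10, 6)
11P: (10, 6) + (2, 10). λ = (10 - 6)/(2 - 10) ≡ 4/3 mod 11. 3⁻¹ ≡ 4 (mod 11) since 3·4 = 12 ≡ 1, so λ ≡ 5.
  x = λ² - 10 - 2 = 25 - 12 ≡ 2; y = λ·(10 - 2) - 6 ≡ 1. → (2, 1)
12P: (2, 1) + (2, 10): same x and y₁ ≡ -y₂, so the sum is O.
12P = O, so the order is 12.

12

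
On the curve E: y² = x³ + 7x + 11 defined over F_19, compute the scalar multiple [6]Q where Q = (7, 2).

(10, 13)

Double-and-add on 6 = (110)₂. Start with Q = (7, 2) for the leading 1-bit.
double: tangent at (7, 2): λ = (3·7² + 7)/(2·2) ≡ 2/4. 4⁻¹ ≡ 5 (mod 19), so λ ≡ 2·5 ≡ 10.
  x = λ² - 7 - 7 = 100 - 14 ≡ 10; y = λ·(7 - 10) - 2 ≡ 6. → (10, 6)
add Q: (10, 6) + (7, 2). λ = (2 - 6)/(7 - 10) ≡ 15/16 mod 19. 16⁻¹ ≡ 6 (mod 19), so λ ≡ 14.
  x = λ² - 10 - 7 = 196 - 17 ≡ 8; y = λ·(10 - 8) - 6 ≡ 3. → (8, 3)
double: tangent at (8, 3): λ = (3·8² + 7)/(2·3) ≡ 9/6. 6⁻¹ ≡ 16 (mod 19) since 6·16 = 96 ≡ 1, so λ ≡ 9·16 ≡ 11.
  x = λ² - 8 - 8 = 121 - 16 ≡ 10; y = λ·(8 - 10) - 3 ≡ 13. → (10, 13)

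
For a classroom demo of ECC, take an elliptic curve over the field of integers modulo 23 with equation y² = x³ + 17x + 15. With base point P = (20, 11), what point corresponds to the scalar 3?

(5, 15)

Repeated addition: build up to 3P.
2P: tangent at (20, 11): λ = (3·20² + 17)/(2·11) ≡ 21/22. 22⁻¹ ≡ 22 (mod 23) since 22·22 = 484 ≡ 1, so λ ≡ 21·22 ≡ 2.
  x = λ² - 20 - 20 = 4 - 40 ≡ 10; y = λ·(20 - 10) - 11 ≡ 9. → (10, 9)
3P: (10, 9) + (20, 11). λ = (11 - 9)/(20 - 10) ≡ 2/10 mod 23. 10⁻¹ ≡ 7 (mod 23) since 10·7 = 70 ≡ 1, so λ ≡ 14.
  x = λ² - 10 - 20 = 196 - 30 ≡ 5; y = λ·(10 - 5) - 9 ≡ 15. → (5, 15)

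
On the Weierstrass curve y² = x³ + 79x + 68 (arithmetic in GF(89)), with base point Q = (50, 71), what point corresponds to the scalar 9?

(42, 20)

Repeated addition: build up to 9Q.
2Q: tangent at (50, 71): λ = (3·50² + 79)/(2·71) ≡ 14/53. 53⁻¹ ≡ 42 (mod 89), so λ ≡ 14·42 ≡ 54.
  x = λ² - 50 - 50 = 2916 - 100 ≡ 57; y = λ·(50 - 57) - 71 ≡ 85. → (57, 85)
3Q: (57, 85) + (50, 71). λ = (71 - 85)/(50 - 57) ≡ 75/82 mod 89. 82⁻¹ ≡ 38 (mod 89) since 82·38 = 3116 ≡ 1, so λ ≡ 2.
  x = λ² - 57 - 50 = 4 - 107 ≡ 75; y = λ·(57 - 75) - 85 ≡ 57. → (75, 57)
4Q: (75, 57) + (50, 71). λ = (71 - 57)/(50 - 75) ≡ 14/64 mod 89. 64⁻¹ ≡ 32 (mod 89) since 64·32 = 2048 ≡ 1, so λ ≡ 3.
  x = λ² - 75 - 50 = 9 - 125 ≡ 62; y = λ·(75 - 62) - 57 ≡ 71. → (62, 71)
5Q: (62, 71) + (50, 71). λ = (71 - 71)/(50 - 62) ≡ 0/77 mod 89. 77⁻¹ ≡ 37 (mod 89) since 77·37 = 2849 ≡ 1, so λ ≡ 0.
  x = λ² - 62 - 50 = 0 - 112 ≡ 66; y = λ·(62 - 66) - 71 ≡ 18. → (66, 18)
6Q: (66, 18) + (50, 71). λ = (71 - 18)/(50 - 66) ≡ 53/73 mod 89. 73⁻¹ ≡ 50 (mod 89) since 73·50 = 3650 ≡ 1, so λ ≡ 69.
  x = λ² - 66 - 50 = 4761 - 116 ≡ 17; y = λ·(66 - 17) - 18 ≡ 70. → (17, 70)
7Q: (17, 70) + (50, 71). λ = (71 - 70)/(50 - 17) ≡ 1/33 mod 89. 33⁻¹ ≡ 27 (mod 89), so λ ≡ 27.
  x = λ² - 17 - 50 = 729 - 67 ≡ 39; y = λ·(17 - 39) - 70 ≡ 48. → (39, 48)
8Q: (39, 48) + (50, 71). λ = (71 - 48)/(50 - 39) ≡ 23/11 mod 89. 11⁻¹ ≡ 81 (mod 89) since 11·81 = 891 ≡ 1, so λ ≡ 83.
  x = λ² - 39 - 50 = 6889 - 89 ≡ 36; y = λ·(39 - 36) - 48 ≡ 23. → (36, 23)
9Q: (36, 23) + (50, 71). λ = (71 - 23)/(50 - 36) ≡ 48/14 mod 89. 14⁻¹ ≡ 70 (mod 89), so λ ≡ 67.
  x = λ² - 36 - 50 = 4489 - 86 ≡ 42; y = λ·(36 - 42) - 23 ≡ 20. → (42, 20)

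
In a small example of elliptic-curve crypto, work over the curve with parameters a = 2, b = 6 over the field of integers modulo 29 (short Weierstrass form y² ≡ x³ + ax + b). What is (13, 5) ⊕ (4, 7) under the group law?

(13, 5) + (4, 7). λ = (7 - 5)/(4 - 13) ≡ 2/20 mod 29. 20⁻¹ ≡ 16 (mod 29), so λ ≡ 3.
  x = λ² - 13 - 4 = 9 - 17 ≡ 21; y = λ·(13 - 21) - 5 ≡ 0. → (21, 0)

(21, 0)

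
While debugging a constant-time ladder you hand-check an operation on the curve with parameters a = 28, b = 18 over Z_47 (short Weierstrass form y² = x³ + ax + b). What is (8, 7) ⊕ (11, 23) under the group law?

(8, 7) + (11, 23). λ = (23 - 7)/(11 - 8) ≡ 16/3 mod 47. 3⁻¹ ≡ 16 (mod 47), so λ ≡ 21.
  x = λ² - 8 - 11 = 441 - 19 ≡ 46; y = λ·(8 - 46) - 7 ≡ 41. → (46, 41)

(46, 41)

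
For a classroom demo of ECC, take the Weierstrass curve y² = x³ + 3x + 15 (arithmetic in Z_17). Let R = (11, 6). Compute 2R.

tangent at (11, 6): λ = (3·11² + 3)/(2·6) ≡ 9/12. 12⁻¹ ≡ 10 (mod 17) since 12·10 = 120 ≡ 1, so λ ≡ 9·10 ≡ 5.
  x = λ² - 11 - 11 = 25 - 22 ≡ 3; y = λ·(11 - 3) - 6 ≡ 0. → (3, 0)

(3, 0)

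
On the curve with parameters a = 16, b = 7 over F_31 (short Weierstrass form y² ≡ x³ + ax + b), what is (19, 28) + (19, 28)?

(26, 9)

tangent at (19, 28): λ = (3·19² + 16)/(2·28) ≡ 14/25. 25⁻¹ ≡ 5 (mod 31), so λ ≡ 14·5 ≡ 8.
  x = λ² - 19 - 19 = 64 - 38 ≡ 26; y = λ·(19 - 26) - 28 ≡ 9. → (26, 9)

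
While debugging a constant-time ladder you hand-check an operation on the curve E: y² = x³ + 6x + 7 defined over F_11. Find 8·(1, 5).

O

Write P = (1, 5).
Repeated addition: build up to 8P.
2P: tangent at (1, 5): λ = (3·1² + 6)/(2·5) ≡ 9/10. 10⁻¹ ≡ 10 (mod 11), so λ ≡ 9·10 ≡ 2.
  x = λ² - 1 - 1 = 4 - 2 ≡ 2; y = λ·(1 - 2) - 5 ≡ 4. → (2, 4)
3P: (2, 4) + (1, 5). λ = (5 - 4)/(1 - 2) ≡ 1/10 mod 11. 10⁻¹ ≡ 10 (mod 11) since 10·10 = 100 ≡ 1, so λ ≡ 10.
  x = λ² - 2 - 1 = 100 - 3 ≡ 9; y = λ·(2 - 9) - 4 ≡ 3. → (9, 3)
4P: (9, 3) + (1, 5). λ = (5 - 3)/(1 - 9) ≡ 2/3 mod 11. 3⁻¹ ≡ 4 (mod 11) since 3·4 = 12 ≡ 1, so λ ≡ 8.
  x = λ² - 9 - 1 = 64 - 10 ≡ 10; y = λ·(9 - 10) - 3 ≡ 0. → (10, 0)
5P: (10, 0) + (1, 5). λ = (5 - 0)/(1 - 10) ≡ 5/2 mod 11. 2⁻¹ ≡ 6 (mod 11) since 2·6 = 12 ≡ 1, so λ ≡ 8.
  x = λ² - 10 - 1 = 64 - 11 ≡ 9; y = λ·(10 - 9) - 0 ≡ 8. → (9, 8)
6P: (9, 8) + (1, 5). λ = (5 - 8)/(1 - 9) ≡ 8/3 mod 11. 3⁻¹ ≡ 4 (mod 11) since 3·4 = 12 ≡ 1, so λ ≡ 10.
  x = λ² - 9 - 1 = 100 - 10 ≡ 2; y = λ·(9 - 2) - 8 ≡ 7. → (2, 7)
7P: (2, 7) + (1, 5). λ = (5 - 7)/(1 - 2) ≡ 9/10 mod 11. 10⁻¹ ≡ 10 (mod 11), so λ ≡ 2.
  x = λ² - 2 - 1 = 4 - 3 ≡ 1; y = λ·(2 - 1) - 7 ≡ 6. → (1, 6)
8P: (1, 6) + (1, 5): same x and y₁ ≡ -y₂, so the sum is 𝒪.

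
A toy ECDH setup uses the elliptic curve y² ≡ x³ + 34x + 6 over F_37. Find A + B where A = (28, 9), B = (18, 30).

(28, 9) + (18, 30). λ = (30 - 9)/(18 - 28) ≡ 21/27 mod 37. 27⁻¹ ≡ 11 (mod 37), so λ ≡ 9.
  x = λ² - 28 - 18 = 81 - 46 ≡ 35; y = λ·(28 - 35) - 9 ≡ 2. → (35, 2)

(35, 2)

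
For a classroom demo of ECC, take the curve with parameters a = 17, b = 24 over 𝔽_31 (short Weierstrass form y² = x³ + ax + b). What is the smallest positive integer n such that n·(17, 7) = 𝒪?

10

2P: tangent at (17, 7): λ = (3·17² + 17)/(2·7) ≡ 16/14. 14⁻¹ ≡ 20 (mod 31), so λ ≡ 16·20 ≡ 10.
  x = λ² - 17 - 17 = 100 - 34 ≡ 4; y = λ·(17 - 4) - 7 ≡ 30. → (4, 30)
3P: (4, 30) + (17, 7). λ = (7 - 30)/(17 - 4) ≡ 8/13 mod 31. 13⁻¹ ≡ 12 (mod 31), so λ ≡ 3.
  x = λ² - 4 - 17 = 9 - 21 ≡ 19; y = λ·(4 - 19) - 30 ≡ 18. → (19, 18)
4P: (19, 18) + (17, 7). λ = (7 - 18)/(17 - 19) ≡ 20/29 mod 31. 29⁻¹ ≡ 15 (mod 31), so λ ≡ 21.
  x = λ² - 19 - 17 = 441 - 36 ≡ 2; y = λ·(19 - 2) - 18 ≡ 29. → (2, 29)
5P: (2, 29) + (17, 7). λ = (7 - 29)/(17 - 2) ≡ 9/15 mod 31. 15⁻¹ ≡ 29 (mod 31), so λ ≡ 13.
  x = λ² - 2 - 17 = 169 - 19 ≡ 26; y = λ·(2 - 26) - 29 ≡ 0. → (26, 0)
6P: (26, 0) + (17, 7). λ = (7 - 0)/(17 - 26) ≡ 7/22 mod 31. 22⁻¹ ≡ 24 (mod 31) since 22·24 = 528 ≡ 1, so λ ≡ 13.
  x = λ² - 26 - 17 = 169 - 43 ≡ 2; y = λ·(26 - 2) - 0 ≡ 2. → (2, 2)
7P: (2, 2) + (17, 7). λ = (7 - 2)/(17 - 2) ≡ 5/15 mod 31. 15⁻¹ ≡ 29 (mod 31) since 15·29 = 435 ≡ 1, so λ ≡ 21.
  x = λ² - 2 - 17 = 441 - 19 ≡ 19; y = λ·(2 - 19) - 2 ≡ 13. → (19, 13)
8P: (19, 13) + (17, 7). λ = (7 - 13)/(17 - 19) ≡ 25/29 mod 31. 29⁻¹ ≡ 15 (mod 31) since 29·15 = 435 ≡ 1, so λ ≡ 3.
  x = λ² - 19 - 17 = 9 - 36 ≡ 4; y = λ·(19 - 4) - 13 ≡ 1. → (4, 1)
9P: (4, 1) + (17, 7). λ = (7 - 1)/(17 - 4) ≡ 6/13 mod 31. 13⁻¹ ≡ 12 (mod 31) since 13·12 = 156 ≡ 1, so λ ≡ 10.
  x = λ² - 4 - 17 = 100 - 21 ≡ 17; y = λ·(4 - 17) - 1 ≡ 24. → (17, 24)
10P: (17, 24) + (17, 7): same x and y₁ ≡ -y₂, so the sum is 𝒪.
10P = 𝒪, so the order is 10.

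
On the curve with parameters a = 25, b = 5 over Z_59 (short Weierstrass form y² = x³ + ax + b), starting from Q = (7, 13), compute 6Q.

(13, 52)

Double-and-add on 6 = (110)₂. Start with Q = (7, 13) for the leading 1-bit.
double: tangent at (7, 13): λ = (3·7² + 25)/(2·13) ≡ 54/26. 26⁻¹ ≡ 25 (mod 59) since 26·25 = 650 ≡ 1, so λ ≡ 54·25 ≡ 52.
  x = λ² - 7 - 7 = 2704 - 14 ≡ 35; y = λ·(7 - 35) - 13 ≡ 6. → (35, 6)
add Q: (35, 6) + (7, 13). λ = (13 - 6)/(7 - 35) ≡ 7/31 mod 59. 31⁻¹ ≡ 40 (mod 59), so λ ≡ 44.
  x = λ² - 35 - 7 = 1936 - 42 ≡ 6; y = λ·(35 - 6) - 6 ≡ 31. → (6, 31)
double: tangent at (6, 31): λ = (3·6² + 25)/(2·31) ≡ 15/3. 3⁻¹ ≡ 20 (mod 59) since 3·20 = 60 ≡ 1, so λ ≡ 15·20 ≡ 5.
  x = λ² - 6 - 6 = 25 - 12 ≡ 13; y = λ·(6 - 13) - 31 ≡ 52. → (13, 52)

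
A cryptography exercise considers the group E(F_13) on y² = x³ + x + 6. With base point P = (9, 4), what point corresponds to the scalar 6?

(2, 4)

Repeated addition: build up to 6P.
2P: tangent at (9, 4): λ = (3·9² + 1)/(2·4) ≡ 10/8. 8⁻¹ ≡ 5 (mod 13), so λ ≡ 10·5 ≡ 11.
  x = λ² - 9 - 9 = 121 - 18 ≡ 12; y = λ·(9 - 12) - 4 ≡ 2. → (12, 2)
3P: (12, 2) + (9, 4). λ = (4 - 2)/(9 - 12) ≡ 2/10 mod 13. 10⁻¹ ≡ 4 (mod 13), so λ ≡ 8.
  x = λ² - 12 - 9 = 64 - 21 ≡ 4; y = λ·(12 - 4) - 2 ≡ 10. → (4, 10)
4P: (4, 10) + (9, 4). λ = (4 - 10)/(9 - 4) ≡ 7/5 mod 13. 5⁻¹ ≡ 8 (mod 13), so λ ≡ 4.
  x = λ² - 4 - 9 = 16 - 13 ≡ 3; y = λ·(4 - 3) - 10 ≡ 7. → (3, 7)
5P: (3, 7) + (9, 4). λ = (4 - 7)/(9 - 3) ≡ 10/6 mod 13. 6⁻¹ ≡ 11 (mod 13), so λ ≡ 6.
  x = λ² - 3 - 9 = 36 - 12 ≡ 11; y = λ·(3 - 11) - 7 ≡ 10. → (11, 10)
6P: (11, 10) + (9, 4). λ = (4 - 10)/(9 - 11) ≡ 7/11 mod 13. 11⁻¹ ≡ 6 (mod 13), so λ ≡ 3.
  x = λ² - 11 - 9 = 9 - 20 ≡ 2; y = λ·(11 - 2) - 10 ≡ 4. → (2, 4)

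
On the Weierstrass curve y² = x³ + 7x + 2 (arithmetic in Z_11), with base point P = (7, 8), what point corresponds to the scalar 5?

Double-and-add on 5 = (101)₂. Start with P = (7, 8) for the leading 1-bit.
double: tangent at (7, 8): λ = (3·7² + 7)/(2·8) ≡ 0/5. 5⁻¹ ≡ 9 (mod 11), so λ ≡ 0·9 ≡ 0.
  x = λ² - 7 - 7 = 0 - 14 ≡ 8; y = λ·(7 - 8) - 8 ≡ 3. → (8, 3)
double: tangent at (8, 3): λ = (3·8² + 7)/(2·3) ≡ 1/6. 6⁻¹ ≡ 2 (mod 11) since 6·2 = 12 ≡ 1, so λ ≡ 1·2 ≡ 2.
  x = λ² - 8 - 8 = 4 - 16 ≡ 10; y = λ·(8 - 10) - 3 ≡ 4. → (10, 4)
add P: (10, 4) + (7, 8). λ = (8 - 4)/(7 - 10) ≡ 4/8 mod 11. 8⁻¹ ≡ 7 (mod 11), so λ ≡ 6.
  x = λ² - 10 - 7 = 36 - 17 ≡ 8; y = λ·(10 - 8) - 4 ≡ 8. → (8, 8)

(8, 8)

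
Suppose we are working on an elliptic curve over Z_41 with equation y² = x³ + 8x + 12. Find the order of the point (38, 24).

2P: tangent at (38, 24): λ = (3·38² + 8)/(2·24) ≡ 35/7. 7⁻¹ ≡ 6 (mod 41), so λ ≡ 35·6 ≡ 5.
  x = λ² - 38 - 38 = 25 - 76 ≡ 31; y = λ·(38 - 31) - 24 ≡ 11. → (31, 11)
3P: (31, 11) + (38, 24). λ = (24 - 11)/(38 - 31) ≡ 13/7 mod 41. 7⁻¹ ≡ 6 (mod 41), so λ ≡ 37.
  x = λ² - 31 - 38 = 1369 - 69 ≡ 29; y = λ·(31 - 29) - 11 ≡ 22. → (29, 22)
4P: (29, 22) + (38, 24). λ = (24 - 22)/(38 - 29) ≡ 2/9 mod 41. 9⁻¹ ≡ 32 (mod 41), so λ ≡ 23.
  x = λ² - 29 - 38 = 529 - 67 ≡ 11; y = λ·(29 - 11) - 22 ≡ 23. → (11, 23)
5P: (11, 23) + (38, 24). λ = (24 - 23)/(38 - 11) ≡ 1/27 mod 41. 27⁻¹ ≡ 38 (mod 41) since 27·38 = 1026 ≡ 1, so λ ≡ 38.
  x = λ² - 11 - 38 = 1444 - 49 ≡ 1; y = λ·(11 - 1) - 23 ≡ 29. → (1, 29)
6P: (1, 29) + (38, 24). λ = (24 - 29)/(38 - 1) ≡ 36/37 mod 41. 37⁻¹ ≡ 10 (mod 41) since 37·10 = 370 ≡ 1, so λ ≡ 32.
  x = λ² - 1 - 38 = 1024 - 39 ≡ 1; y = λ·(1 - 1) - 29 ≡ 12. → (1, 12)
7P: (1, 12) + (38, 24). λ = (24 - 12)/(38 - 1) ≡ 12/37 mod 41. 37⁻¹ ≡ 10 (mod 41), so λ ≡ 38.
  x = λ² - 1 - 38 = 1444 - 39 ≡ 11; y = λ·(1 - 11) - 12 ≡ 18. → (11, 18)
8P: (11, 18) + (38, 24). λ = (24 - 18)/(38 - 11) ≡ 6/27 mod 41. 27⁻¹ ≡ 38 (mod 41), so λ ≡ 23.
  x = λ² - 11 - 38 = 529 - 49 ≡ 29; y = λ·(11 - 29) - 18 ≡ 19. → (29, 19)
9P: (29, 19) + (38, 24). λ = (24 - 19)/(38 - 29) ≡ 5/9 mod 41. 9⁻¹ ≡ 32 (mod 41) since 9·32 = 288 ≡ 1, so λ ≡ 37.
  x = λ² - 29 - 38 = 1369 - 67 ≡ 31; y = λ·(29 - 31) - 19 ≡ 30. → (31, 30)
10P: (31, 30) + (38, 24). λ = (24 - 30)/(38 - 31) ≡ 35/7 mod 41. 7⁻¹ ≡ 6 (mod 41), so λ ≡ 5.
  x = λ² - 31 - 38 = 25 - 69 ≡ 38; y = λ·(31 - 38) - 30 ≡ 17. → (38, 17)
11P: (38, 17) + (38, 24): same x and y₁ ≡ -y₂, so the sum is 𝒪.
11P = 𝒪, so the order is 11.

11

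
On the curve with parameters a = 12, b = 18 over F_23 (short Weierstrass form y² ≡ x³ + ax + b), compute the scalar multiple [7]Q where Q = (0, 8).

(20, 1)

Repeated addition: build up to 7Q.
2Q: tangent at (0, 8): λ = (3·0² + 12)/(2·8) ≡ 12/16. 16⁻¹ ≡ 13 (mod 23), so λ ≡ 12·13 ≡ 18.
  x = λ² - 0 - 0 = 324 - 0 ≡ 2; y = λ·(0 - 2) - 8 ≡ 2. → (2, 2)
3Q: (2, 2) + (0, 8). λ = (8 - 2)/(0 - 2) ≡ 6/21 mod 23. 21⁻¹ ≡ 11 (mod 23), so λ ≡ 20.
  x = λ² - 2 - 0 = 400 - 2 ≡ 7; y = λ·(2 - 7) - 2 ≡ 13. → (7, 13)
4Q: (7, 13) + (0, 8). λ = (8 - 13)/(0 - 7) ≡ 18/16 mod 23. 16⁻¹ ≡ 13 (mod 23), so λ ≡ 4.
  x = λ² - 7 - 0 = 16 - 7 ≡ 9; y = λ·(7 - 9) - 13 ≡ 2. → (9, 2)
5Q: (9, 2) + (0, 8). λ = (8 - 2)/(0 - 9) ≡ 6/14 mod 23. 14⁻¹ ≡ 5 (mod 23), so λ ≡ 7.
  x = λ² - 9 - 0 = 49 - 9 ≡ 17; y = λ·(9 - 17) - 2 ≡ 11. → (17, 11)
6Q: (17, 11) + (0, 8). λ = (8 - 11)/(0 - 17) ≡ 20/6 mod 23. 6⁻¹ ≡ 4 (mod 23) since 6·4 = 24 ≡ 1, so λ ≡ 11.
  x = λ² - 17 - 0 = 121 - 17 ≡ 12; y = λ·(17 - 12) - 11 ≡ 21. → (12, 21)
7Q: (12, 21) + (0, 8). λ = (8 - 21)/(0 - 12) ≡ 10/11 mod 23. 11⁻¹ ≡ 21 (mod 23), so λ ≡ 3.
  x = λ² - 12 - 0 = 9 - 12 ≡ 20; y = λ·(12 - 20) - 21 ≡ 1. → (20, 1)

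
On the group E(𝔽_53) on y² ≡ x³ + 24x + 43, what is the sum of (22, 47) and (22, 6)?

O

The two points share x = 22 and their y-coordinates satisfy 47 + 6 ≡ 0 (mod 53), so they are inverses. Their sum is ∞.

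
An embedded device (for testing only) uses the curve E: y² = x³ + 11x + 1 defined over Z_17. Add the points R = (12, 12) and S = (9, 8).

(11, 12)

(12, 12) + (9, 8). λ = (8 - 12)/(9 - 12) ≡ 13/14 mod 17. 14⁻¹ ≡ 11 (mod 17), so λ ≡ 7.
  x = λ² - 12 - 9 = 49 - 21 ≡ 11; y = λ·(12 - 11) - 12 ≡ 12. → (11, 12)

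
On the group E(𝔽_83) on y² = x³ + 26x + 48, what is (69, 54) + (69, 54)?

(32, 38)

tangent at (69, 54): λ = (3·69² + 26)/(2·54) ≡ 33/25. 25⁻¹ ≡ 10 (mod 83), so λ ≡ 33·10 ≡ 81.
  x = λ² - 69 - 69 = 6561 - 138 ≡ 32; y = λ·(69 - 32) - 54 ≡ 38. → (32, 38)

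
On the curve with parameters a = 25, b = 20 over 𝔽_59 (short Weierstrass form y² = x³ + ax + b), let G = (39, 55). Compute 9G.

Double-and-add on 9 = (1001)₂. Start with G = (39, 55) for the leading 1-bit.
double: tangent at (39, 55): λ = (3·39² + 25)/(2·55) ≡ 45/51. 51⁻¹ ≡ 22 (mod 59) since 51·22 = 1122 ≡ 1, so λ ≡ 45·22 ≡ 46.
  x = λ² - 39 - 39 = 2116 - 78 ≡ 32; y = λ·(39 - 32) - 55 ≡ 31. → (32, 31)
double: tangent at (32, 31): λ = (3·32² + 25)/(2·31) ≡ 29/3. 3⁻¹ ≡ 20 (mod 59), so λ ≡ 29·20 ≡ 49.
  x = λ² - 32 - 32 = 2401 - 64 ≡ 36; y = λ·(32 - 36) - 31 ≡ 9. → (36, 9)
double: tangent at (36, 9): λ = (3·36² + 25)/(2·9) ≡ 19/18. 18⁻¹ ≡ 23 (mod 59), so λ ≡ 19·23 ≡ 24.
  x = λ² - 36 - 36 = 576 - 72 ≡ 32; y = λ·(36 - 32) - 9 ≡ 28. → (32, 28)
add G: (32, 28) + (39, 55). λ = (55 - 28)/(39 - 32) ≡ 27/7 mod 59. 7⁻¹ ≡ 17 (mod 59), so λ ≡ 46.
  x = λ² - 32 - 39 = 2116 - 71 ≡ 39; y = λ·(32 - 39) - 28 ≡ 4. → (39, 4)

(39, 4)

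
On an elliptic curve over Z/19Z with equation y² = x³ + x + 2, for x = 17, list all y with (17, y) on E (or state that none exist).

7, 12

x³ + 1x + 2 = 4932 ≡ 11 (mod 19).
Square roots of 11 mod 19: 7 and 12 (since 7² = 49 ≡ 11).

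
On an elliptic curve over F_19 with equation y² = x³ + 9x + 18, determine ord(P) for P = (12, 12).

2P: tangent at (12, 12): λ = (3·12² + 9)/(2·12) ≡ 4/5. 5⁻¹ ≡ 4 (mod 19), so λ ≡ 4·4 ≡ 16.
  x = λ² - 12 - 12 = 256 - 24 ≡ 4; y = λ·(12 - 4) - 12 ≡ 2. → (4, 2)
3P: (4, 2) + (12, 12). λ = (12 - 2)/(12 - 4) ≡ 10/8 mod 19. 8⁻¹ ≡ 12 (mod 19) since 8·12 = 96 ≡ 1, so λ ≡ 6.
  x = λ² - 4 - 12 = 36 - 16 ≡ 1; y = λ·(4 - 1) - 2 ≡ 16. → (1, 16)
4P: (1, 16) + (12, 12). λ = (12 - 16)/(12 - 1) ≡ 15/11 mod 19. 11⁻¹ ≡ 7 (mod 19), so λ ≡ 10.
  x = λ² - 1 - 12 = 100 - 13 ≡ 11; y = λ·(1 - 11) - 16 ≡ 17. → (11, 17)
5P: (11, 17) + (12, 12). λ = (12 - 17)/(12 - 11) ≡ 14/1 mod 19. 1⁻¹ ≡ 1 (mod 19), so λ ≡ 14.
  x = λ² - 11 - 12 = 196 - 23 ≡ 2; y = λ·(11 - 2) - 17 ≡ 14. → (2, 14)
6P: (2, 14) + (12, 12). λ = (12 - 14)/(12 - 2) ≡ 17/10 mod 19. 10⁻¹ ≡ 2 (mod 19), so λ ≡ 15.
  x = λ² - 2 - 12 = 225 - 14 ≡ 2; y = λ·(2 - 2) - 14 ≡ 5. → (2, 5)
7P: (2, 5) + (12, 12). λ = (12 - 5)/(12 - 2) ≡ 7/10 mod 19. 10⁻¹ ≡ 2 (mod 19) since 10·2 = 20 ≡ 1, so λ ≡ 14.
  x = λ² - 2 - 12 = 196 - 14 ≡ 11; y = λ·(2 - 11) - 5 ≡ 2. → (11, 2)
8P: (11, 2) + (12, 12). λ = (12 - 2)/(12 - 11) ≡ 10/1 mod 19. 1⁻¹ ≡ 1 (mod 19) since 1·1 = 1 ≡ 1, so λ ≡ 10.
  x = λ² - 11 - 12 = 100 - 23 ≡ 1; y = λ·(11 - 1) - 2 ≡ 3. → (1, 3)
9P: (1, 3) + (12, 12). λ = (12 - 3)/(12 - 1) ≡ 9/11 mod 19. 11⁻¹ ≡ 7 (mod 19) since 11·7 = 77 ≡ 1, so λ ≡ 6.
  x = λ² - 1 - 12 = 36 - 13 ≡ 4; y = λ·(1 - 4) - 3 ≡ 17. → (4, 17)
10P: (4, 17) + (12, 12). λ = (12 - 17)/(12 - 4) ≡ 14/8 mod 19. 8⁻¹ ≡ 12 (mod 19) since 8·12 = 96 ≡ 1, so λ ≡ 16.
  x = λ² - 4 - 12 = 256 - 16 ≡ 12; y = λ·(4 - 12) - 17 ≡ 7. → (12, 7)
11P: (12, 7) + (12, 12): same x and y₁ ≡ -y₂, so the sum is O.
11P = O, so the order is 11.

11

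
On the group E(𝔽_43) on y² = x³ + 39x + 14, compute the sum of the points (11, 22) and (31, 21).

(11, 21)

(11, 22) + (31, 21). λ = (21 - 22)/(31 - 11) ≡ 42/20 mod 43. 20⁻¹ ≡ 28 (mod 43) since 20·28 = 560 ≡ 1, so λ ≡ 15.
  x = λ² - 11 - 31 = 225 - 42 ≡ 11; y = λ·(11 - 11) - 22 ≡ 21. → (11, 21)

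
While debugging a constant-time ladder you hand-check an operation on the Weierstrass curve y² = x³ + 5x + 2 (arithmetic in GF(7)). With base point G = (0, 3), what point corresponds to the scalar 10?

(0, 3)

Repeated addition: build up to 10G.
2G: tangent at (0, 3): λ = (3·0² + 5)/(2·3) ≡ 5/6. 6⁻¹ ≡ 6 (mod 7) since 6·6 = 36 ≡ 1, so λ ≡ 5·6 ≡ 2.
  x = λ² - 0 - 0 = 4 - 0 ≡ 4; y = λ·(0 - 4) - 3 ≡ 3. → (4, 3)
3G: (4, 3) + (0, 3). λ = (3 - 3)/(0 - 4) ≡ 0/3 mod 7. 3⁻¹ ≡ 5 (mod 7) since 3·5 = 15 ≡ 1, so λ ≡ 0.
  x = λ² - 4 - 0 = 0 - 4 ≡ 3; y = λ·(4 - 3) - 3 ≡ 4. → (3, 4)
4G: (3, 4) + (0, 3). λ = (3 - 4)/(0 - 3) ≡ 6/4 mod 7. 4⁻¹ ≡ 2 (mod 7), so λ ≡ 5.
  x = λ² - 3 - 0 = 25 - 3 ≡ 1; y = λ·(3 - 1) - 4 ≡ 6. → (1, 6)
5G: (1, 6) + (0, 3). λ = (3 - 6)/(0 - 1) ≡ 4/6 mod 7. 6⁻¹ ≡ 6 (mod 7), so λ ≡ 3.
  x = λ² - 1 - 0 = 9 - 1 ≡ 1; y = λ·(1 - 1) - 6 ≡ 1. → (1, 1)
6G: (1, 1) + (0, 3). λ = (3 - 1)/(0 - 1) ≡ 2/6 mod 7. 6⁻¹ ≡ 6 (mod 7) since 6·6 = 36 ≡ 1, so λ ≡ 5.
  x = λ² - 1 - 0 = 25 - 1 ≡ 3; y = λ·(1 - 3) - 1 ≡ 3. → (3, 3)
7G: (3, 3) + (0, 3). λ = (3 - 3)/(0 - 3) ≡ 0/4 mod 7. 4⁻¹ ≡ 2 (mod 7), so λ ≡ 0.
  x = λ² - 3 - 0 = 0 - 3 ≡ 4; y = λ·(3 - 4) - 3 ≡ 4. → (4, 4)
8G: (4, 4) + (0, 3). λ = (3 - 4)/(0 - 4) ≡ 6/3 mod 7. 3⁻¹ ≡ 5 (mod 7) since 3·5 = 15 ≡ 1, so λ ≡ 2.
  x = λ² - 4 - 0 = 4 - 4 ≡ 0; y = λ·(4 - 0) - 4 ≡ 4. → (0, 4)
9G: (0, 4) + (0, 3): same x and y₁ ≡ -y₂, so the sum is O.
10G: O + (0, 3) = (0, 3) (identity).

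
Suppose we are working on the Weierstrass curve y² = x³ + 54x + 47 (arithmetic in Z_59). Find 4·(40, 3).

(44, 46)

Write G = (40, 3).
Double-and-add on 4 = (100)₂. Start with G = (40, 3) for the leading 1-bit.
double: tangent at (40, 3): λ = (3·40² + 54)/(2·3) ≡ 16/6. 6⁻¹ ≡ 10 (mod 59) since 6·10 = 60 ≡ 1, so λ ≡ 16·10 ≡ 42.
  x = λ² - 40 - 40 = 1764 - 80 ≡ 32; y = λ·(40 - 32) - 3 ≡ 38. → (32, 38)
double: tangent at (32, 38): λ = (3·32² + 54)/(2·38) ≡ 58/17. 17⁻¹ ≡ 7 (mod 59), so λ ≡ 58·7 ≡ 52.
  x = λ² - 32 - 32 = 2704 - 64 ≡ 44; y = λ·(32 - 44) - 38 ≡ 46. → (44, 46)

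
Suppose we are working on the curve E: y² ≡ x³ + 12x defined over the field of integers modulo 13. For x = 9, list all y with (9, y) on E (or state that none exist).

x³ + 12x + 0 = 837 ≡ 5 (mod 13).
5 is a non-residue mod 13; no y exists.

none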